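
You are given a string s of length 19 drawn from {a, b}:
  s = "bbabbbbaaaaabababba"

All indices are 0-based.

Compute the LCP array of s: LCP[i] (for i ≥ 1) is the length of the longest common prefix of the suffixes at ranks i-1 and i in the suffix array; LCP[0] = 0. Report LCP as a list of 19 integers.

sorted suffixes:
  #0 SA[0]=18  'a'
  #1 SA[1]=7  'aaaaabababba'
  #2 SA[2]=8  'aaaabababba'
  #3 SA[3]=9  'aaabababba'
  #4 SA[4]=10  'aabababba'
  #5 SA[5]=11  'abababba'
  #6 SA[6]=13  'ababba'
  #7 SA[7]=15  'abba'
  #8 SA[8]=2  'abbbbaaaaabababba'
  #9 SA[9]=17  'ba'
  #10 SA[10]=6  'baaaaabababba'
  #11 SA[11]=12  'bababba'
  #12 SA[12]=14  'babba'
  #13 SA[13]=1  'babbbbaaaaabababba'
  #14 SA[14]=16  'bba'
  #15 SA[15]=5  'bbaaaaabababba'
  #16 SA[16]=0  'bbabbbbaaaaabababba'
  #17 SA[17]=4  'bbbaaaaabababba'
  #18 SA[18]=3  'bbbbaaaaabababba'

SA = [18, 7, 8, 9, 10, 11, 13, 15, 2, 17, 6, 12, 14, 1, 16, 5, 0, 4, 3]
[i] adj suffixes → lcp
  [1] 18/7 → 1 ('a')
  [2] 7/8 → 4 ('aaaa')
  [3] 8/9 → 3 ('aaa')
  [4] 9/10 → 2 ('aa')
  [5] 10/11 → 1 ('a')
  [6] 11/13 → 4 ('abab')
  [7] 13/15 → 2 ('ab')
  [8] 15/2 → 3 ('abb')
  [9] 2/17 → 0 ('')
  [10] 17/6 → 2 ('ba')
  [11] 6/12 → 2 ('ba')
  [12] 12/14 → 3 ('bab')
  [13] 14/1 → 4 ('babb')
  [14] 1/16 → 1 ('b')
  [15] 16/5 → 3 ('bba')
  [16] 5/0 → 3 ('bba')
  [17] 0/4 → 2 ('bb')
  [18] 4/3 → 3 ('bbb')

[0, 1, 4, 3, 2, 1, 4, 2, 3, 0, 2, 2, 3, 4, 1, 3, 3, 2, 3]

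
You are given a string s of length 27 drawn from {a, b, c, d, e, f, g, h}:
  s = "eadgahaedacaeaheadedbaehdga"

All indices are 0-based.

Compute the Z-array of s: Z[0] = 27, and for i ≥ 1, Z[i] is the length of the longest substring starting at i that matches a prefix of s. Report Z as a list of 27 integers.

[27, 0, 0, 0, 0, 0, 0, 1, 0, 0, 0, 0, 2, 0, 0, 3, 0, 0, 1, 0, 0, 0, 1, 0, 0, 0, 0]

Z[0]=27
i=1: i≥r, start 0; Z[1]=0
i=2: i≥r, start 0; Z[2]=0
i=3: i≥r, start 0; Z[3]=0
i=4: i≥r, start 0; Z[4]=0
i=5: i≥r, start 0; Z[5]=0
i=6: i≥r, start 0; Z[6]=0
i=7: i≥r, start 0; Z[7]=1 extend→box=[7,8)
i=8: i≥r, start 0; Z[8]=0
i=9: i≥r, start 0; Z[9]=0
i=10: i≥r, start 0; Z[10]=0
i=11: i≥r, start 0; Z[11]=0
i=12: i≥r, start 0; Z[12]=2 extend→box=[12,14)
i=13: min(r-i=1, Z[1]=0)=0; Z[13]=0
i=14: i≥r, start 0; Z[14]=0
i=15: i≥r, start 0; Z[15]=3 extend→box=[15,18)
i=16: min(r-i=2, Z[1]=0)=0; Z[16]=0
i=17: min(r-i=1, Z[2]=0)=0; Z[17]=0
i=18: i≥r, start 0; Z[18]=1 extend→box=[18,19)
i=19: i≥r, start 0; Z[19]=0
i=20: i≥r, start 0; Z[20]=0
i=21: i≥r, start 0; Z[21]=0
i=22: i≥r, start 0; Z[22]=1 extend→box=[22,23)
i=23: i≥r, start 0; Z[23]=0
i=24: i≥r, start 0; Z[24]=0
i=25: i≥r, start 0; Z[25]=0
i=26: i≥r, start 0; Z[26]=0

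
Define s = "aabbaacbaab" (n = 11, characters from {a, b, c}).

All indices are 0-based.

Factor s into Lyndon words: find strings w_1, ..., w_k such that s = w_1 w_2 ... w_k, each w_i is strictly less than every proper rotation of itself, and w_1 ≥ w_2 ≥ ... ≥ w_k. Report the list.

emit factor 1: 'aabbaacb' (i=0, period=8)
emit factor 2: 'aab' (i=8, period=3)

["aabbaacb", "aab"]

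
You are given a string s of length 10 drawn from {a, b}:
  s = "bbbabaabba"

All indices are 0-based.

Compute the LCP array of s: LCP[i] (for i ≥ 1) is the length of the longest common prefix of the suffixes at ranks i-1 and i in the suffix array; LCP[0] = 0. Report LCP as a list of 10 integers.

sorted suffixes:
  #0 SA[0]=9  'a'
  #1 SA[1]=5  'aabba'
  #2 SA[2]=3  'abaabba'
  #3 SA[3]=6  'abba'
  #4 SA[4]=8  'ba'
  #5 SA[5]=4  'baabba'
  #6 SA[6]=2  'babaabba'
  #7 SA[7]=7  'bba'
  #8 SA[8]=1  'bbabaabba'
  #9 SA[9]=0  'bbbabaabba'

SA = [9, 5, 3, 6, 8, 4, 2, 7, 1, 0]
i: (SA[i-1],SA[i]) lcp shared
  1: (9,5) 1 'a'
  2: (5,3) 1 'a'
  3: (3,6) 2 'ab'
  4: (6,8) 0 ''
  5: (8,4) 2 'ba'
  6: (4,2) 2 'ba'
  7: (2,7) 1 'b'
  8: (7,1) 3 'bba'
  9: (1,0) 2 'bb'

[0, 1, 1, 2, 0, 2, 2, 1, 3, 2]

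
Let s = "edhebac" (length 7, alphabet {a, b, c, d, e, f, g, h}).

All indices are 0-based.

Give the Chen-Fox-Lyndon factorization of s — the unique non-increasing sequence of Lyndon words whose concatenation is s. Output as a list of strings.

emit factor 1: 'e' (i=0, period=1)
emit factor 2: 'dhe' (i=1, period=3)
emit factor 3: 'b' (i=4, period=1)
emit factor 4: 'ac' (i=5, period=2)

["e", "dhe", "b", "ac"]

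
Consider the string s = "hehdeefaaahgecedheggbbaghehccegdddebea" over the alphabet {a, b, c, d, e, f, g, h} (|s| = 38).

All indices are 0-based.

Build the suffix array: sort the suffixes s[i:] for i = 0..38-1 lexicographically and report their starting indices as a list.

[37, 7, 8, 22, 9, 21, 20, 35, 27, 13, 28, 31, 32, 33, 3, 15, 36, 34, 12, 14, 4, 5, 29, 17, 25, 1, 6, 19, 30, 11, 18, 23, 26, 2, 16, 24, 0, 10]

sorted suffixes:
  #0 SA[0]=37  'a'
  #1 SA[1]=7  'aaahgecedheggbbaghehccegdddebea'
  #2 SA[2]=8  'aahgecedheggbbaghehccegdddebea'
  #3 SA[3]=22  'aghehccegdddebea'
  #4 SA[4]=9  'ahgecedheggbbaghehccegdddebea'
  #5 SA[5]=21  'baghehccegdddebea'
  #6 SA[6]=20  'bbaghehccegdddebea'
  #7 SA[7]=35  'bea'
  #8 SA[8]=27  'ccegdddebea'
  #9 SA[9]=13  'cedheggbbaghehccegdddebea'
  #10 SA[10]=28  'cegdddebea'
  #11 SA[11]=31  'dddebea'
  #12 SA[12]=32  'ddebea'
  #13 SA[13]=33  'debea'
  #14 SA[14]=3  'deefaaahgecedheggbbaghehccegdddebea'
  #15 SA[15]=15  'dheggbbaghehccegdddebea'
  #16 SA[16]=36  'ea'
  #17 SA[17]=34  'ebea'
  #18 SA[18]=12  'ecedheggbbaghehccegdddebea'
  #19 SA[19]=14  'edheggbbaghehccegdddebea'
  #20 SA[20]=4  'eefaaahgecedheggbbaghehccegdddebea'
  #21 SA[21]=5  'efaaahgecedheggbbaghehccegdddebea'
  #22 SA[22]=29  'egdddebea'
  #23 SA[23]=17  'eggbbaghehccegdddebea'
  #24 SA[24]=25  'ehccegdddebea'
  #25 SA[25]=1  'ehdeefaaahgecedheggbbaghehccegdddebea'
  #26 SA[26]=6  'faaahgecedheggbbaghehccegdddebea'
  #27 SA[27]=19  'gbbaghehccegdddebea'
  #28 SA[28]=30  'gdddebea'
  #29 SA[29]=11  'gecedheggbbaghehccegdddebea'
  #30 SA[30]=18  'ggbbaghehccegdddebea'
  #31 SA[31]=23  'ghehccegdddebea'
  #32 SA[32]=26  'hccegdddebea'
  #33 SA[33]=2  'hdeefaaahgecedheggbbaghehccegdddebea'
  #34 SA[34]=16  'heggbbaghehccegdddebea'
  #35 SA[35]=24  'hehccegdddebea'
  #36 SA[36]=0  'hehdeefaaahgecedheggbbaghehccegdddebea'
  #37 SA[37]=10  'hgecedheggbbaghehccegdddebea'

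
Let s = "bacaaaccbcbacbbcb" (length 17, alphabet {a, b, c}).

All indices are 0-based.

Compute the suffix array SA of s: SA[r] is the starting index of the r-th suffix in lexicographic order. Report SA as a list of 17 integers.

rank→(start, suffix):
  0 → (3, 'aaaccbcbacbbcb')
  1 → (4, 'aaccbcbacbbcb')
  2 → (1, 'acaaaccbcbacbbcb')
  3 → (11, 'acbbcb')
  4 → (5, 'accbcbacbbcb')
  5 → (16, 'b')
  6 → (0, 'bacaaaccbcbacbbcb')
  7 → (10, 'bacbbcb')
  8 → (13, 'bbcb')
  9 → (14, 'bcb')
  10 → (8, 'bcbacbbcb')
  11 → (2, 'caaaccbcbacbbcb')
  12 → (15, 'cb')
  13 → (9, 'cbacbbcb')
  14 → (12, 'cbbcb')
  15 → (7, 'cbcbacbbcb')
  16 → (6, 'ccbcbacbbcb')

[3, 4, 1, 11, 5, 16, 0, 10, 13, 14, 8, 2, 15, 9, 12, 7, 6]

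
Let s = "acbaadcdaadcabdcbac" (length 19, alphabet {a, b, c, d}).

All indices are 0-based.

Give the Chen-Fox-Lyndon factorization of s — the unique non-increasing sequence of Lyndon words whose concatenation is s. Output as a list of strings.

emit factor 1: 'acb' (i=0, period=3)
emit factor 2: 'aadcd' (i=3, period=5)
emit factor 3: 'aadcabdcbac' (i=8, period=11)

["acb", "aadcd", "aadcabdcbac"]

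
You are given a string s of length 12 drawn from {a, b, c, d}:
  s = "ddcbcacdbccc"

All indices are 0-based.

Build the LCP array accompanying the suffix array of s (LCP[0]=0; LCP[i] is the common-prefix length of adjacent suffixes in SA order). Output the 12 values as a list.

sorted suffixes:
  #0 SA[0]=5  'acdbccc'
  #1 SA[1]=3  'bcacdbccc'
  #2 SA[2]=8  'bccc'
  #3 SA[3]=11  'c'
  #4 SA[4]=4  'cacdbccc'
  #5 SA[5]=2  'cbcacdbccc'
  #6 SA[6]=10  'cc'
  #7 SA[7]=9  'ccc'
  #8 SA[8]=6  'cdbccc'
  #9 SA[9]=7  'dbccc'
  #10 SA[10]=1  'dcbcacdbccc'
  #11 SA[11]=0  'ddcbcacdbccc'

SA = [5, 3, 8, 11, 4, 2, 10, 9, 6, 7, 1, 0]
rank  pair      lcp
   1  s[5:],s[3:]  0  ''
   2  s[3:],s[8:]  2  'bc'
   3  s[8:],s[11:]  0  ''
   4  s[11:],s[4:]  1  'c'
   5  s[4:],s[2:]  1  'c'
   6  s[2:],s[10:]  1  'c'
   7  s[10:],s[9:]  2  'cc'
   8  s[9:],s[6:]  1  'c'
   9  s[6:],s[7:]  0  ''
  10  s[7:],s[1:]  1  'd'
  11  s[1:],s[0:]  1  'd'

[0, 0, 2, 0, 1, 1, 1, 2, 1, 0, 1, 1]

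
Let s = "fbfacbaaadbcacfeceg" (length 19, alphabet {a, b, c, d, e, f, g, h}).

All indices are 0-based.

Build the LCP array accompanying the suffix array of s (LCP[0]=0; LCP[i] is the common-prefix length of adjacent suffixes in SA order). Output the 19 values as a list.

[0, 2, 1, 2, 1, 0, 1, 1, 0, 1, 1, 1, 0, 0, 1, 0, 1, 1, 0]

rank | idx | suffix
   0 |   6 | aaadbcacfeceg
   1 |   7 | aadbcacfeceg
   2 |   3 | acbaaadbcacfeceg
   3 |  12 | acfeceg
   4 |   8 | adbcacfeceg
   5 |   5 | baaadbcacfeceg
   6 |  10 | bcacfeceg
   7 |   1 | bfacbaaadbcacfeceg
   8 |  11 | cacfeceg
   9 |   4 | cbaaadbcacfeceg
  10 |  16 | ceg
  11 |  13 | cfeceg
  12 |   9 | dbcacfeceg
  13 |  15 | eceg
  14 |  17 | eg
  15 |   2 | facbaaadbcacfeceg
  16 |   0 | fbfacbaaadbcacfeceg
  17 |  14 | feceg
  18 |  18 | g

SA = [6, 7, 3, 12, 8, 5, 10, 1, 11, 4, 16, 13, 9, 15, 17, 2, 0, 14, 18]
i: (SA[i-1],SA[i]) lcp shared
  1: (6,7) 2 'aa'
  2: (7,3) 1 'a'
  3: (3,12) 2 'ac'
  4: (12,8) 1 'a'
  5: (8,5) 0 ''
  6: (5,10) 1 'b'
  7: (10,1) 1 'b'
  8: (1,11) 0 ''
  9: (11,4) 1 'c'
  10: (4,16) 1 'c'
  11: (16,13) 1 'c'
  12: (13,9) 0 ''
  13: (9,15) 0 ''
  14: (15,17) 1 'e'
  15: (17,2) 0 ''
  16: (2,0) 1 'f'
  17: (0,14) 1 'f'
  18: (14,18) 0 ''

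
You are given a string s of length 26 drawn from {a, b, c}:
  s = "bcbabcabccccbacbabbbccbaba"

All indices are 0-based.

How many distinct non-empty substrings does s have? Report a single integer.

rank | idx | suffix
   0 |  25 | a
   1 |  23 | aba
   2 |  16 | abbbccbaba
   3 |   3 | abcabccccbacbabbbccbaba
   4 |   6 | abccccbacbabbbccbaba
   5 |  13 | acbabbbccbaba
   6 |  24 | ba
   7 |  22 | baba
   8 |  15 | babbbccbaba
   9 |   2 | babcabccccbacbabbbccbaba
  10 |  12 | bacbabbbccbaba
  11 |  17 | bbbccbaba
  12 |  18 | bbccbaba
  13 |   4 | bcabccccbacbabbbccbaba
  14 |   0 | bcbabcabccccbacbabbbccbaba
  15 |  19 | bccbaba
  16 |   7 | bccccbacbabbbccbaba
  17 |   5 | cabccccbacbabbbccbaba
  18 |  21 | cbaba
  19 |  14 | cbabbbccbaba
  20 |   1 | cbabcabccccbacbabbbccbaba
  21 |  11 | cbacbabbbccbaba
  22 |  20 | ccbaba
  23 |  10 | ccbacbabbbccbaba
  24 |   9 | cccbacbabbbccbaba
  25 |   8 | ccccbacbabbbccbaba

SA = [25, 23, 16, 3, 6, 13, 24, 22, 15, 2, 12, 17, 18, 4, 0, 19, 7, 5, 21, 14, 1, 11, 20, 10, 9, 8]
[i] adj suffixes → lcp
  [1] 25/23 → 1 ('a')
  [2] 23/16 → 2 ('ab')
  [3] 16/3 → 2 ('ab')
  [4] 3/6 → 3 ('abc')
  [5] 6/13 → 1 ('a')
  [6] 13/24 → 0 ('')
  [7] 24/22 → 2 ('ba')
  [8] 22/15 → 3 ('bab')
  [9] 15/2 → 3 ('bab')
  [10] 2/12 → 2 ('ba')
  [11] 12/17 → 1 ('b')
  [12] 17/18 → 2 ('bb')
  [13] 18/4 → 1 ('b')
  [14] 4/0 → 2 ('bc')
  [15] 0/19 → 2 ('bc')
  [16] 19/7 → 3 ('bcc')
  [17] 7/5 → 0 ('')
  [18] 5/21 → 1 ('c')
  [19] 21/14 → 4 ('cbab')
  [20] 14/1 → 4 ('cbab')
  [21] 1/11 → 3 ('cba')
  [22] 11/20 → 1 ('c')
  [23] 20/10 → 4 ('ccba')
  [24] 10/9 → 2 ('cc')
  [25] 9/8 → 3 ('ccc')

n(n+1)/2 = 26·27/2 = 351
Σ LCP = 0 + 1 + 2 + 2 + 3 + 1 + 0 + 2 + 3 + 3 + 2 + 1 + 2 + 1 + 2 + 2 + 3 + 0 + 1 + 4 + 4 + 3 + 1 + 4 + 2 + 3 = 52
distinct = 351 − 52 = 299

299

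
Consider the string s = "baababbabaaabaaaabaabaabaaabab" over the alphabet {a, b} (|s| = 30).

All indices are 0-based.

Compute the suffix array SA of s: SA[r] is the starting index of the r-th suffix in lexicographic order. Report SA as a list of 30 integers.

[13, 9, 14, 24, 10, 21, 18, 15, 25, 1, 28, 11, 7, 22, 19, 16, 26, 2, 4, 29, 12, 8, 23, 20, 17, 0, 27, 6, 3, 5]

rank | idx | suffix
   0 |  13 | aaaabaabaabaaabab
   1 |   9 | aaabaaaabaabaabaaabab
   2 |  14 | aaabaabaabaaabab
   3 |  24 | aaabab
   4 |  10 | aabaaaabaabaabaaabab
   5 |  21 | aabaaabab
   6 |  18 | aabaabaaabab
   7 |  15 | aabaabaabaaabab
   8 |  25 | aabab
   9 |   1 | aababbabaaabaaaabaabaabaaabab
  10 |  28 | ab
  11 |  11 | abaaaabaabaabaaabab
  12 |   7 | abaaabaaaabaabaabaaabab
  13 |  22 | abaaabab
  14 |  19 | abaabaaabab
  15 |  16 | abaabaabaaabab
  16 |  26 | abab
  17 |   2 | ababbabaaabaaaabaabaabaaabab
  18 |   4 | abbabaaabaaaabaabaabaaabab
  19 |  29 | b
  20 |  12 | baaaabaabaabaaabab
  21 |   8 | baaabaaaabaabaabaaabab
  22 |  23 | baaabab
  23 |  20 | baabaaabab
  24 |  17 | baabaabaaabab
  25 |   0 | baababbabaaabaaaabaabaabaaabab
  26 |  27 | bab
  27 |   6 | babaaabaaaabaabaabaaabab
  28 |   3 | babbabaaabaaaabaabaabaaabab
  29 |   5 | bbabaaabaaaabaabaabaaabab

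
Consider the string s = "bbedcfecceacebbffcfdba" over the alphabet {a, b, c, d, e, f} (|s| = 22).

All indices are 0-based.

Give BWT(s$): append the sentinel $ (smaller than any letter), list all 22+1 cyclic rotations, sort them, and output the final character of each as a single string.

rank  rotation                 last
    0  $bbedcfecceacebbffcfdba  a
    1  a$bbedcfecceacebbffcfdb  b
    2  acebbffcfdba$bbedcfecce  e
    3  ba$bbedcfecceacebbffcfd  d
    4  bbedcfecceacebbffcfdba$  $
    5  bbffcfdba$bbedcfecceace  e
    6  bedcfecceacebbffcfdba$b  b
    7  bffcfdba$bbedcfecceaceb  b
    8  cceacebbffcfdba$bbedcfe  e
    9  ceacebbffcfdba$bbedcfec  c
   10  cebbffcfdba$bbedcfeccea  a
   11  cfdba$bbedcfecceacebbff  f
   12  cfecceacebbffcfdba$bbed  d
   13  dba$bbedcfecceacebbffcf  f
   14  dcfecceacebbffcfdba$bbe  e
   15  eacebbffcfdba$bbedcfecc  c
   16  ebbffcfdba$bbedcfecceac  c
   17  ecceacebbffcfdba$bbedcf  f
   18  edcfecceacebbffcfdba$bb  b
   19  fcfdba$bbedcfecceacebbf  f
   20  fdba$bbedcfecceacebbffc  c
   21  fecceacebbffcfdba$bbedc  c
   22  ffcfdba$bbedcfecceacebb  b

abed$ebbecafdfeccfbfccb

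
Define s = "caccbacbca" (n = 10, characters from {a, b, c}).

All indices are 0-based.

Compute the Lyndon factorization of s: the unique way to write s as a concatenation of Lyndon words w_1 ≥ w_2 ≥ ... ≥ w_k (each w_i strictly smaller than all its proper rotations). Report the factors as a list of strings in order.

emit factor 1: 'c' (i=0, period=1)
emit factor 2: 'accb' (i=1, period=4)
emit factor 3: 'acbc' (i=5, period=4)
emit factor 4: 'a' (i=9, period=1)

["c", "accb", "acbc", "a"]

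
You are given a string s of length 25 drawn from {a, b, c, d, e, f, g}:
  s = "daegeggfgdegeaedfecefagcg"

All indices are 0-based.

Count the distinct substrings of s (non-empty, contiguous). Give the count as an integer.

rank | idx | suffix
   0 |  13 | aedfecefagcg
   1 |   1 | aegeggfgdegeaedfecefagcg
   2 |  21 | agcg
   3 |  18 | cefagcg
   4 |  23 | cg
   5 |   0 | daegeggfgdegeaedfecefagcg
   6 |   9 | degeaedfecefagcg
   7 |  15 | dfecefagcg
   8 |  12 | eaedfecefagcg
   9 |  17 | ecefagcg
  10 |  14 | edfecefagcg
  11 |  19 | efagcg
  12 |  10 | egeaedfecefagcg
  13 |   2 | egeggfgdegeaedfecefagcg
  14 |   4 | eggfgdegeaedfecefagcg
  15 |  20 | fagcg
  16 |  16 | fecefagcg
  17 |   7 | fgdegeaedfecefagcg
  18 |  24 | g
  19 |  22 | gcg
  20 |   8 | gdegeaedfecefagcg
  21 |  11 | geaedfecefagcg
  22 |   3 | geggfgdegeaedfecefagcg
  23 |   6 | gfgdegeaedfecefagcg
  24 |   5 | ggfgdegeaedfecefagcg

SA = [13, 1, 21, 18, 23, 0, 9, 15, 12, 17, 14, 19, 10, 2, 4, 20, 16, 7, 24, 22, 8, 11, 3, 6, 5]
i: (SA[i-1],SA[i]) lcp shared
  1: (13,1) 2 'ae'
  2: (1,21) 1 'a'
  3: (21,18) 0 ''
  4: (18,23) 1 'c'
  5: (23,0) 0 ''
  6: (0,9) 1 'd'
  7: (9,15) 1 'd'
  8: (15,12) 0 ''
  9: (12,17) 1 'e'
  10: (17,14) 1 'e'
  11: (14,19) 1 'e'
  12: (19,10) 1 'e'
  13: (10,2) 3 'ege'
  14: (2,4) 2 'eg'
  15: (4,20) 0 ''
  16: (20,16) 1 'f'
  17: (16,7) 1 'f'
  18: (7,24) 0 ''
  19: (24,22) 1 'g'
  20: (22,8) 1 'g'
  21: (8,11) 1 'g'
  22: (11,3) 2 'ge'
  23: (3,6) 1 'g'
  24: (6,5) 1 'g'

n(n+1)/2 = 25·26/2 = 325
Σ LCP = 0 + 2 + 1 + 0 + 1 + 0 + 1 + 1 + 0 + 1 + 1 + 1 + 1 + 3 + 2 + 0 + 1 + 1 + 0 + 1 + 1 + 1 + 2 + 1 + 1 = 24
distinct = 325 − 24 = 301

301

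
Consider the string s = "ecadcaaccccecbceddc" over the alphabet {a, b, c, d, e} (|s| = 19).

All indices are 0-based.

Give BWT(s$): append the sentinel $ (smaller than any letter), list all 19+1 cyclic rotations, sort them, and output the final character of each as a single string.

ccaccddeeacccbdae$cc

rank  rotation              last
    0  $ecadcaaccccecbceddc  c
    1  aaccccecbceddc$ecadc  c
    2  accccecbceddc$ecadca  a
    3  adcaaccccecbceddc$ec  c
    4  bceddc$ecadcaaccccec  c
    5  c$ecadcaaccccecbcedd  d
    6  caaccccecbceddc$ecad  d
    7  cadcaaccccecbceddc$e  e
    8  cbceddc$ecadcaacccce  e
    9  ccccecbceddc$ecadcaa  a
   10  cccecbceddc$ecadcaac  c
   11  ccecbceddc$ecadcaacc  c
   12  cecbceddc$ecadcaaccc  c
   13  ceddc$ecadcaaccccecb  b
   14  dc$ecadcaaccccecbced  d
   15  dcaaccccecbceddc$eca  a
   16  ddc$ecadcaaccccecbce  e
   17  ecadcaaccccecbceddc$  $
   18  ecbceddc$ecadcaacccc  c
   19  eddc$ecadcaaccccecbc  c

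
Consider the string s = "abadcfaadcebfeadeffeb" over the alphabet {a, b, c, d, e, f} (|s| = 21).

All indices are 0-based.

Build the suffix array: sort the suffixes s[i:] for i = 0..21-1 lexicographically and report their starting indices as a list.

[6, 0, 7, 2, 14, 20, 1, 11, 9, 4, 8, 3, 15, 13, 19, 10, 16, 5, 12, 18, 17]

rank→(start, suffix):
  0 → (6, 'aadcebfeadeffeb')
  1 → (0, 'abadcfaadcebfeadeffeb')
  2 → (7, 'adcebfeadeffeb')
  3 → (2, 'adcfaadcebfeadeffeb')
  4 → (14, 'adeffeb')
  5 → (20, 'b')
  6 → (1, 'badcfaadcebfeadeffeb')
  7 → (11, 'bfeadeffeb')
  8 → (9, 'cebfeadeffeb')
  9 → (4, 'cfaadcebfeadeffeb')
  10 → (8, 'dcebfeadeffeb')
  11 → (3, 'dcfaadcebfeadeffeb')
  12 → (15, 'deffeb')
  13 → (13, 'eadeffeb')
  14 → (19, 'eb')
  15 → (10, 'ebfeadeffeb')
  16 → (16, 'effeb')
  17 → (5, 'faadcebfeadeffeb')
  18 → (12, 'feadeffeb')
  19 → (18, 'feb')
  20 → (17, 'ffeb')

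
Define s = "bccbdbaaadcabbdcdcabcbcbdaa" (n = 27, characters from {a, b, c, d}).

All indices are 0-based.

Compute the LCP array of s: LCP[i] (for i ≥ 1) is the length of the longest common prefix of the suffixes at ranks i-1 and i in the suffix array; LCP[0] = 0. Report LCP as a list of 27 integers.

rank | idx | suffix
   0 |  26 | a
   1 |  25 | aa
   2 |   6 | aaadcabbdcdcabcbcbdaa
   3 |   7 | aadcabbdcdcabcbcbdaa
   4 |  11 | abbdcdcabcbcbdaa
   5 |  18 | abcbcbdaa
   6 |   8 | adcabbdcdcabcbcbdaa
   7 |   5 | baaadcabbdcdcabcbcbdaa
   8 |  12 | bbdcdcabcbcbdaa
   9 |  19 | bcbcbdaa
  10 |  21 | bcbdaa
  11 |   0 | bccbdbaaadcabbdcdcabcbcbdaa
  12 |  23 | bdaa
  13 |   3 | bdbaaadcabbdcdcabcbcbdaa
  14 |  13 | bdcdcabcbcbdaa
  15 |  10 | cabbdcdcabcbcbdaa
  16 |  17 | cabcbcbdaa
  17 |  20 | cbcbdaa
  18 |  22 | cbdaa
  19 |   2 | cbdbaaadcabbdcdcabcbcbdaa
  20 |   1 | ccbdbaaadcabbdcdcabcbcbdaa
  21 |  15 | cdcabcbcbdaa
  22 |  24 | daa
  23 |   4 | dbaaadcabbdcdcabcbcbdaa
  24 |   9 | dcabbdcdcabcbcbdaa
  25 |  16 | dcabcbcbdaa
  26 |  14 | dcdcabcbcbdaa

SA = [26, 25, 6, 7, 11, 18, 8, 5, 12, 19, 21, 0, 23, 3, 13, 10, 17, 20, 22, 2, 1, 15, 24, 4, 9, 16, 14]
[i] adj suffixes → lcp
  [1] 26/25 → 1 ('a')
  [2] 25/6 → 2 ('aa')
  [3] 6/7 → 2 ('aa')
  [4] 7/11 → 1 ('a')
  [5] 11/18 → 2 ('ab')
  [6] 18/8 → 1 ('a')
  [7] 8/5 → 0 ('')
  [8] 5/12 → 1 ('b')
  [9] 12/19 → 1 ('b')
  [10] 19/21 → 3 ('bcb')
  [11] 21/0 → 2 ('bc')
  [12] 0/23 → 1 ('b')
  [13] 23/3 → 2 ('bd')
  [14] 3/13 → 2 ('bd')
  [15] 13/10 → 0 ('')
  [16] 10/17 → 3 ('cab')
  [17] 17/20 → 1 ('c')
  [18] 20/22 → 2 ('cb')
  [19] 22/2 → 3 ('cbd')
  [20] 2/1 → 1 ('c')
  [21] 1/15 → 1 ('c')
  [22] 15/24 → 0 ('')
  [23] 24/4 → 1 ('d')
  [24] 4/9 → 1 ('d')
  [25] 9/16 → 4 ('dcab')
  [26] 16/14 → 2 ('dc')

[0, 1, 2, 2, 1, 2, 1, 0, 1, 1, 3, 2, 1, 2, 2, 0, 3, 1, 2, 3, 1, 1, 0, 1, 1, 4, 2]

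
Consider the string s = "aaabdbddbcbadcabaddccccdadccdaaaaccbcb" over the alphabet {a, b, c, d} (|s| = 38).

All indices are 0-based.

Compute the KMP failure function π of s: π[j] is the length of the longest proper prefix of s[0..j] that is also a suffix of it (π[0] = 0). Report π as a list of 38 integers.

π[0] = 0
j=1 s[j]='a': π[1]=1 (border 'a')
j=2 s[j]='a': π[2]=2 (border 'aa')
j=3 s[j]='b': k: 2→1→0; π[3]=0 (border '')
j=4 s[j]='d': π[4]=0 (border '')
j=5 s[j]='b': π[5]=0 (border '')
j=6 s[j]='d': π[6]=0 (border '')
j=7 s[j]='d': π[7]=0 (border '')
j=8 s[j]='b': π[8]=0 (border '')
j=9 s[j]='c': π[9]=0 (border '')
j=10 s[j]='b': π[10]=0 (border '')
j=11 s[j]='a': π[11]=1 (border 'a')
j=12 s[j]='d': k: 1→0; π[12]=0 (border '')
j=13 s[j]='c': π[13]=0 (border '')
j=14 s[j]='a': π[14]=1 (border 'a')
j=15 s[j]='b': k: 1→0; π[15]=0 (border '')
j=16 s[j]='a': π[16]=1 (border 'a')
j=17 s[j]='d': k: 1→0; π[17]=0 (border '')
j=18 s[j]='d': π[18]=0 (border '')
j=19 s[j]='c': π[19]=0 (border '')
j=20 s[j]='c': π[20]=0 (border '')
j=21 s[j]='c': π[21]=0 (border '')
j=22 s[j]='c': π[22]=0 (border '')
j=23 s[j]='d': π[23]=0 (border '')
j=24 s[j]='a': π[24]=1 (border 'a')
j=25 s[j]='d': k: 1→0; π[25]=0 (border '')
j=26 s[j]='c': π[26]=0 (border '')
j=27 s[j]='c': π[27]=0 (border '')
j=28 s[j]='d': π[28]=0 (border '')
j=29 s[j]='a': π[29]=1 (border 'a')
j=30 s[j]='a': π[30]=2 (border 'aa')
j=31 s[j]='a': π[31]=3 (border 'aaa')
j=32 s[j]='a': k: 3→2; π[32]=3 (border 'aaa')
j=33 s[j]='c': k: 3→2→1→0; π[33]=0 (border '')
j=34 s[j]='c': π[34]=0 (border '')
j=35 s[j]='b': π[35]=0 (border '')
j=36 s[j]='c': π[36]=0 (border '')
j=37 s[j]='b': π[37]=0 (border '')

[0, 1, 2, 0, 0, 0, 0, 0, 0, 0, 0, 1, 0, 0, 1, 0, 1, 0, 0, 0, 0, 0, 0, 0, 1, 0, 0, 0, 0, 1, 2, 3, 3, 0, 0, 0, 0, 0]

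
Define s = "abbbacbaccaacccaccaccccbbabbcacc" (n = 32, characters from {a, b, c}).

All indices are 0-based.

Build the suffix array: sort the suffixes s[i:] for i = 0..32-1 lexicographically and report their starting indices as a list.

rank | idx | suffix
   0 |  10 | aacccaccaccccbbabbcacc
   1 |   0 | abbbacbaccaacccaccaccccbbabbcacc
   2 |  25 | abbcacc
   3 |   4 | acbaccaacccaccaccccbbabbcacc
   4 |  29 | acc
   5 |   7 | accaacccaccaccccbbabbcacc
   6 |  15 | accaccccbbabbcacc
   7 |  11 | acccaccaccccbbabbcacc
   8 |  18 | accccbbabbcacc
   9 |  24 | babbcacc
  10 |   3 | bacbaccaacccaccaccccbbabbcacc
  11 |   6 | baccaacccaccaccccbbabbcacc
  12 |  23 | bbabbcacc
  13 |   2 | bbacbaccaacccaccaccccbbabbcacc
  14 |   1 | bbbacbaccaacccaccaccccbbabbcacc
  15 |  26 | bbcacc
  16 |  27 | bcacc
  17 |  31 | c
  18 |   9 | caacccaccaccccbbabbcacc
  19 |  28 | cacc
  20 |  14 | caccaccccbbabbcacc
  21 |  17 | caccccbbabbcacc
  22 |   5 | cbaccaacccaccaccccbbabbcacc
  23 |  22 | cbbabbcacc
  24 |  30 | cc
  25 |   8 | ccaacccaccaccccbbabbcacc
  26 |  13 | ccaccaccccbbabbcacc
  27 |  16 | ccaccccbbabbcacc
  28 |  21 | ccbbabbcacc
  29 |  12 | cccaccaccccbbabbcacc
  30 |  20 | cccbbabbcacc
  31 |  19 | ccccbbabbcacc

[10, 0, 25, 4, 29, 7, 15, 11, 18, 24, 3, 6, 23, 2, 1, 26, 27, 31, 9, 28, 14, 17, 5, 22, 30, 8, 13, 16, 21, 12, 20, 19]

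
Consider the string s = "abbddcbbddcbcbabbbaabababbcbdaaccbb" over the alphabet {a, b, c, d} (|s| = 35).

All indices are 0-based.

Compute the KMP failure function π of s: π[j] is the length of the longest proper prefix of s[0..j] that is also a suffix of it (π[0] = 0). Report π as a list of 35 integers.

π[0] = 0
j=1 s[j]='b': π[1]=0 (border '')
j=2 s[j]='b': π[2]=0 (border '')
j=3 s[j]='d': π[3]=0 (border '')
j=4 s[j]='d': π[4]=0 (border '')
j=5 s[j]='c': π[5]=0 (border '')
j=6 s[j]='b': π[6]=0 (border '')
j=7 s[j]='b': π[7]=0 (border '')
j=8 s[j]='d': π[8]=0 (border '')
j=9 s[j]='d': π[9]=0 (border '')
j=10 s[j]='c': π[10]=0 (border '')
j=11 s[j]='b': π[11]=0 (border '')
j=12 s[j]='c': π[12]=0 (border '')
j=13 s[j]='b': π[13]=0 (border '')
j=14 s[j]='a': π[14]=1 (border 'a')
j=15 s[j]='b': π[15]=2 (border 'ab')
j=16 s[j]='b': π[16]=3 (border 'abb')
j=17 s[j]='b': k: 3→0; π[17]=0 (border '')
j=18 s[j]='a': π[18]=1 (border 'a')
j=19 s[j]='a': k: 1→0; π[19]=1 (border 'a')
j=20 s[j]='b': π[20]=2 (border 'ab')
j=21 s[j]='a': k: 2→0; π[21]=1 (border 'a')
j=22 s[j]='b': π[22]=2 (border 'ab')
j=23 s[j]='a': k: 2→0; π[23]=1 (border 'a')
j=24 s[j]='b': π[24]=2 (border 'ab')
j=25 s[j]='b': π[25]=3 (border 'abb')
j=26 s[j]='c': k: 3→0; π[26]=0 (border '')
j=27 s[j]='b': π[27]=0 (border '')
j=28 s[j]='d': π[28]=0 (border '')
j=29 s[j]='a': π[29]=1 (border 'a')
j=30 s[j]='a': k: 1→0; π[30]=1 (border 'a')
j=31 s[j]='c': k: 1→0; π[31]=0 (border '')
j=32 s[j]='c': π[32]=0 (border '')
j=33 s[j]='b': π[33]=0 (border '')
j=34 s[j]='b': π[34]=0 (border '')

[0, 0, 0, 0, 0, 0, 0, 0, 0, 0, 0, 0, 0, 0, 1, 2, 3, 0, 1, 1, 2, 1, 2, 1, 2, 3, 0, 0, 0, 1, 1, 0, 0, 0, 0]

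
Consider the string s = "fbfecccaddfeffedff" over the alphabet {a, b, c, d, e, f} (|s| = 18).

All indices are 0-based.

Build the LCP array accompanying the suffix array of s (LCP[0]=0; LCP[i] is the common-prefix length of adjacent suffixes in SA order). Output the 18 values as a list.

[0, 0, 0, 1, 2, 0, 1, 2, 0, 1, 1, 0, 1, 1, 2, 2, 1, 2]

rank | idx | suffix
   0 |   7 | addfeffedff
   1 |   1 | bfecccaddfeffedff
   2 |   6 | caddfeffedff
   3 |   5 | ccaddfeffedff
   4 |   4 | cccaddfeffedff
   5 |   8 | ddfeffedff
   6 |   9 | dfeffedff
   7 |  15 | dff
   8 |   3 | ecccaddfeffedff
   9 |  14 | edff
  10 |  11 | effedff
  11 |  17 | f
  12 |   0 | fbfecccaddfeffedff
  13 |   2 | fecccaddfeffedff
  14 |  13 | fedff
  15 |  10 | feffedff
  16 |  16 | ff
  17 |  12 | ffedff

SA = [7, 1, 6, 5, 4, 8, 9, 15, 3, 14, 11, 17, 0, 2, 13, 10, 16, 12]
i: (SA[i-1],SA[i]) lcp shared
  1: (7,1) 0 ''
  2: (1,6) 0 ''
  3: (6,5) 1 'c'
  4: (5,4) 2 'cc'
  5: (4,8) 0 ''
  6: (8,9) 1 'd'
  7: (9,15) 2 'df'
  8: (15,3) 0 ''
  9: (3,14) 1 'e'
  10: (14,11) 1 'e'
  11: (11,17) 0 ''
  12: (17,0) 1 'f'
  13: (0,2) 1 'f'
  14: (2,13) 2 'fe'
  15: (13,10) 2 'fe'
  16: (10,16) 1 'f'
  17: (16,12) 2 'ff'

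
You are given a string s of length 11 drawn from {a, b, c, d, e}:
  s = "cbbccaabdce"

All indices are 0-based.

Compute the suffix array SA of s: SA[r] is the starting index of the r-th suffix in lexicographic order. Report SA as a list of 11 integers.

rank→(start, suffix):
  0 → (5, 'aabdce')
  1 → (6, 'abdce')
  2 → (1, 'bbccaabdce')
  3 → (2, 'bccaabdce')
  4 → (7, 'bdce')
  5 → (4, 'caabdce')
  6 → (0, 'cbbccaabdce')
  7 → (3, 'ccaabdce')
  8 → (9, 'ce')
  9 → (8, 'dce')
  10 → (10, 'e')

[5, 6, 1, 2, 7, 4, 0, 3, 9, 8, 10]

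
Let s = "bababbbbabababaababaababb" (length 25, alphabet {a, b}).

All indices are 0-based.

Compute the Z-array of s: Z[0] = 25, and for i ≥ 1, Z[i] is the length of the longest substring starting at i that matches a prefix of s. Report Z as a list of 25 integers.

Z[0]=25
i=1: i≥r, start 0; Z[1]=0
i=2: i≥r, start 0; Z[2]=3 scan→box=[2,5)
i=3: min(r-i=2, Z[1]=0)=0; Z[3]=0
i=4: min(r-i=1, Z[2]=3)=1; Z[4]=1
i=5: i≥r, start 0; Z[5]=1 scan→box=[5,6)
i=6: i≥r, start 0; Z[6]=1 scan→box=[6,7)
i=7: i≥r, start 0; Z[7]=5 scan→box=[7,12)
i=8: min(r-i=4, Z[1]=0)=0; Z[8]=0
i=9: min(r-i=3, Z[2]=3)=3; Z[9]=5 scan→box=[9,14)
i=10: min(r-i=4, Z[1]=0)=0; Z[10]=0
i=11: min(r-i=3, Z[2]=3)=3; Z[11]=4 scan→box=[11,15)
i=12: min(r-i=3, Z[1]=0)=0; Z[12]=0
i=13: min(r-i=2, Z[2]=3)=2; Z[13]=2
i=14: min(r-i=1, Z[3]=0)=0; Z[14]=0
i=15: i≥r, start 0; Z[15]=0
i=16: i≥r, start 0; Z[16]=4 scan→box=[16,20)
i=17: min(r-i=3, Z[1]=0)=0; Z[17]=0
i=18: min(r-i=2, Z[2]=3)=2; Z[18]=2
i=19: min(r-i=1, Z[3]=0)=0; Z[19]=0
i=20: i≥r, start 0; Z[20]=0
i=21: i≥r, start 0; Z[21]=3 scan→box=[21,24)
i=22: min(r-i=2, Z[1]=0)=0; Z[22]=0
i=23: min(r-i=1, Z[2]=3)=1; Z[23]=1
i=24: i≥r, start 0; Z[24]=1 scan→box=[24,25)

[25, 0, 3, 0, 1, 1, 1, 5, 0, 5, 0, 4, 0, 2, 0, 0, 4, 0, 2, 0, 0, 3, 0, 1, 1]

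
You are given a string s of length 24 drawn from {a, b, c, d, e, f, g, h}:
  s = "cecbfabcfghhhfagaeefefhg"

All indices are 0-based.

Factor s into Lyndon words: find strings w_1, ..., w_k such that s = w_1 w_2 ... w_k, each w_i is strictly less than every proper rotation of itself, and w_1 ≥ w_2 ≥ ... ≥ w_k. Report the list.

["ce", "c", "bf", "abcfghhhfagaeefefhg"]

emit factor 1: 'ce' (i=0, period=2)
emit factor 2: 'c' (i=2, period=1)
emit factor 3: 'bf' (i=3, period=2)
emit factor 4: 'abcfghhhfagaeefefhg' (i=5, period=19)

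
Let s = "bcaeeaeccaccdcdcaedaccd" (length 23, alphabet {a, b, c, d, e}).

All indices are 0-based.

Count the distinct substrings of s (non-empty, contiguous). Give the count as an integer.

243

sorted suffixes:
  #0 SA[0]=19  'accd'
  #1 SA[1]=9  'accdcdcaedaccd'
  #2 SA[2]=5  'aeccaccdcdcaedaccd'
  #3 SA[3]=16  'aedaccd'
  #4 SA[4]=2  'aeeaeccaccdcdcaedaccd'
  #5 SA[5]=0  'bcaeeaeccaccdcdcaedaccd'
  #6 SA[6]=8  'caccdcdcaedaccd'
  #7 SA[7]=15  'caedaccd'
  #8 SA[8]=1  'caeeaeccaccdcdcaedaccd'
  #9 SA[9]=7  'ccaccdcdcaedaccd'
  #10 SA[10]=20  'ccd'
  #11 SA[11]=10  'ccdcdcaedaccd'
  #12 SA[12]=21  'cd'
  #13 SA[13]=13  'cdcaedaccd'
  #14 SA[14]=11  'cdcdcaedaccd'
  #15 SA[15]=22  'd'
  #16 SA[16]=18  'daccd'
  #17 SA[17]=14  'dcaedaccd'
  #18 SA[18]=12  'dcdcaedaccd'
  #19 SA[19]=4  'eaeccaccdcdcaedaccd'
  #20 SA[20]=6  'eccaccdcdcaedaccd'
  #21 SA[21]=17  'edaccd'
  #22 SA[22]=3  'eeaeccaccdcdcaedaccd'

SA = [19, 9, 5, 16, 2, 0, 8, 15, 1, 7, 20, 10, 21, 13, 11, 22, 18, 14, 12, 4, 6, 17, 3]
[i] adj suffixes → lcp
  [1] 19/9 → 4 ('accd')
  [2] 9/5 → 1 ('a')
  [3] 5/16 → 2 ('ae')
  [4] 16/2 → 2 ('ae')
  [5] 2/0 → 0 ('')
  [6] 0/8 → 0 ('')
  [7] 8/15 → 2 ('ca')
  [8] 15/1 → 3 ('cae')
  [9] 1/7 → 1 ('c')
  [10] 7/20 → 2 ('cc')
  [11] 20/10 → 3 ('ccd')
  [12] 10/21 → 1 ('c')
  [13] 21/13 → 2 ('cd')
  [14] 13/11 → 3 ('cdc')
  [15] 11/22 → 0 ('')
  [16] 22/18 → 1 ('d')
  [17] 18/14 → 1 ('d')
  [18] 14/12 → 2 ('dc')
  [19] 12/4 → 0 ('')
  [20] 4/6 → 1 ('e')
  [21] 6/17 → 1 ('e')
  [22] 17/3 → 1 ('e')

n(n+1)/2 = 23·24/2 = 276
Σ LCP = 0 + 4 + 1 + 2 + 2 + 0 + 0 + 2 + 3 + 1 + 2 + 3 + 1 + 2 + 3 + 0 + 1 + 1 + 2 + 0 + 1 + 1 + 1 = 33
distinct = 276 − 33 = 243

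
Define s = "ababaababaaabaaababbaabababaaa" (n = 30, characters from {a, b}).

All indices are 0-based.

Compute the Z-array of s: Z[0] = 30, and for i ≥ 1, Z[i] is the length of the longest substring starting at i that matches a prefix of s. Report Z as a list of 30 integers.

[30, 0, 3, 0, 1, 6, 0, 3, 0, 1, 1, 3, 0, 1, 1, 4, 0, 2, 0, 0, 1, 5, 0, 6, 0, 3, 0, 1, 1, 1]

Z[0]=30
i=1: fresh scan; Z[1]=0
i=2: fresh scan; Z[2]=3 grow→box=[2,5)
i=3: min(r-i=2, Z[1]=0)=0; Z[3]=0
i=4: min(r-i=1, Z[2]=3)=1; Z[4]=1
i=5: fresh scan; Z[5]=6 grow→box=[5,11)
i=6: min(r-i=5, Z[1]=0)=0; Z[6]=0
i=7: min(r-i=4, Z[2]=3)=3; Z[7]=3
i=8: min(r-i=3, Z[3]=0)=0; Z[8]=0
i=9: min(r-i=2, Z[4]=1)=1; Z[9]=1
i=10: min(r-i=1, Z[5]=6)=1; Z[10]=1
i=11: fresh scan; Z[11]=3 grow→box=[11,14)
i=12: min(r-i=2, Z[1]=0)=0; Z[12]=0
i=13: min(r-i=1, Z[2]=3)=1; Z[13]=1
i=14: fresh scan; Z[14]=1 grow→box=[14,15)
i=15: fresh scan; Z[15]=4 grow→box=[15,19)
i=16: min(r-i=3, Z[1]=0)=0; Z[16]=0
i=17: min(r-i=2, Z[2]=3)=2; Z[17]=2
i=18: min(r-i=1, Z[3]=0)=0; Z[18]=0
i=19: fresh scan; Z[19]=0
i=20: fresh scan; Z[20]=1 grow→box=[20,21)
i=21: fresh scan; Z[21]=5 grow→box=[21,26)
i=22: min(r-i=4, Z[1]=0)=0; Z[22]=0
i=23: min(r-i=3, Z[2]=3)=3; Z[23]=6 grow→box=[23,29)
i=24: min(r-i=5, Z[1]=0)=0; Z[24]=0
i=25: min(r-i=4, Z[2]=3)=3; Z[25]=3
i=26: min(r-i=3, Z[3]=0)=0; Z[26]=0
i=27: min(r-i=2, Z[4]=1)=1; Z[27]=1
i=28: min(r-i=1, Z[5]=6)=1; Z[28]=1
i=29: fresh scan; Z[29]=1 grow→box=[29,30)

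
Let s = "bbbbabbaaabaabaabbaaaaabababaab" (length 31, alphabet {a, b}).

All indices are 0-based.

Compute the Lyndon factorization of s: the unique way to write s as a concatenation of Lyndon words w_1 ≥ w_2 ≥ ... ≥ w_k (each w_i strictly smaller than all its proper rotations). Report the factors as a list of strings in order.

["b", "b", "b", "b", "abb", "aaabaabaabb", "aaaaabababaab"]

emit factor 1: 'b' (i=0, period=1)
emit factor 2: 'b' (i=1, period=1)
emit factor 3: 'b' (i=2, period=1)
emit factor 4: 'b' (i=3, period=1)
emit factor 5: 'abb' (i=4, period=3)
emit factor 6: 'aaabaabaabb' (i=7, period=11)
emit factor 7: 'aaaaabababaab' (i=18, period=13)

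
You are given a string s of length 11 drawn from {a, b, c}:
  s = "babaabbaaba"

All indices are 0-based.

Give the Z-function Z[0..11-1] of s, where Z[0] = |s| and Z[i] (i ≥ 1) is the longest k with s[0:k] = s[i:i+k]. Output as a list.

Z[0]=11
i=1: fresh scan; Z[1]=0
i=2: fresh scan; Z[2]=2 grow→box=[2,4)
i=3: min(r-i=1, Z[1]=0)=0; Z[3]=0
i=4: fresh scan; Z[4]=0
i=5: fresh scan; Z[5]=1 grow→box=[5,6)
i=6: fresh scan; Z[6]=2 grow→box=[6,8)
i=7: min(r-i=1, Z[1]=0)=0; Z[7]=0
i=8: fresh scan; Z[8]=0
i=9: fresh scan; Z[9]=2 grow→box=[9,11)
i=10: min(r-i=1, Z[1]=0)=0; Z[10]=0

[11, 0, 2, 0, 0, 1, 2, 0, 0, 2, 0]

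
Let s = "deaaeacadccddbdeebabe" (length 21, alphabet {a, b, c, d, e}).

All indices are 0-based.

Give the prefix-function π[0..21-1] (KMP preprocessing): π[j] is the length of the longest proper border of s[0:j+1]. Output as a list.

π[0] = 0
j=1 s[j]='e': π[1]=0 (border '')
j=2 s[j]='a': π[2]=0 (border '')
j=3 s[j]='a': π[3]=0 (border '')
j=4 s[j]='e': π[4]=0 (border '')
j=5 s[j]='a': π[5]=0 (border '')
j=6 s[j]='c': π[6]=0 (border '')
j=7 s[j]='a': π[7]=0 (border '')
j=8 s[j]='d': π[8]=1 (border 'd')
j=9 s[j]='c': k: 1→0; π[9]=0 (border '')
j=10 s[j]='c': π[10]=0 (border '')
j=11 s[j]='d': π[11]=1 (border 'd')
j=12 s[j]='d': k: 1→0; π[12]=1 (border 'd')
j=13 s[j]='b': k: 1→0; π[13]=0 (border '')
j=14 s[j]='d': π[14]=1 (border 'd')
j=15 s[j]='e': π[15]=2 (border 'de')
j=16 s[j]='e': k: 2→0; π[16]=0 (border '')
j=17 s[j]='b': π[17]=0 (border '')
j=18 s[j]='a': π[18]=0 (border '')
j=19 s[j]='b': π[19]=0 (border '')
j=20 s[j]='e': π[20]=0 (border '')

[0, 0, 0, 0, 0, 0, 0, 0, 1, 0, 0, 1, 1, 0, 1, 2, 0, 0, 0, 0, 0]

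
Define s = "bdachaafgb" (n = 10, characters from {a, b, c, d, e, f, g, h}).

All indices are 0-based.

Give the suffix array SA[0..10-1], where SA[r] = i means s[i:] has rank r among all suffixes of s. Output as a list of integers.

[5, 2, 6, 9, 0, 3, 1, 7, 8, 4]

sorted suffixes:
  #0 SA[0]=5  'aafgb'
  #1 SA[1]=2  'achaafgb'
  #2 SA[2]=6  'afgb'
  #3 SA[3]=9  'b'
  #4 SA[4]=0  'bdachaafgb'
  #5 SA[5]=3  'chaafgb'
  #6 SA[6]=1  'dachaafgb'
  #7 SA[7]=7  'fgb'
  #8 SA[8]=8  'gb'
  #9 SA[9]=4  'haafgb'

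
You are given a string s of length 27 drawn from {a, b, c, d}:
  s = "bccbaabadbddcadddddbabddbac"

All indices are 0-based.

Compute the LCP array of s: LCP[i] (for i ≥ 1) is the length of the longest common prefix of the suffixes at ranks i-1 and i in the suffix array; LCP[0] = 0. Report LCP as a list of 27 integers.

rank | idx | suffix
   0 |   4 | aabadbddcadddddbabddbac
   1 |   5 | abadbddcadddddbabddbac
   2 |  20 | abddbac
   3 |  25 | ac
   4 |   7 | adbddcadddddbabddbac
   5 |  13 | adddddbabddbac
   6 |   3 | baabadbddcadddddbabddbac
   7 |  19 | babddbac
   8 |  24 | bac
   9 |   6 | badbddcadddddbabddbac
  10 |   0 | bccbaabadbddcadddddbabddbac
  11 |  21 | bddbac
  12 |   9 | bddcadddddbabddbac
  13 |  26 | c
  14 |  12 | cadddddbabddbac
  15 |   2 | cbaabadbddcadddddbabddbac
  16 |   1 | ccbaabadbddcadddddbabddbac
  17 |  18 | dbabddbac
  18 |  23 | dbac
  19 |   8 | dbddcadddddbabddbac
  20 |  11 | dcadddddbabddbac
  21 |  17 | ddbabddbac
  22 |  22 | ddbac
  23 |  10 | ddcadddddbabddbac
  24 |  16 | dddbabddbac
  25 |  15 | ddddbabddbac
  26 |  14 | dddddbabddbac

SA = [4, 5, 20, 25, 7, 13, 3, 19, 24, 6, 0, 21, 9, 26, 12, 2, 1, 18, 23, 8, 11, 17, 22, 10, 16, 15, 14]
i: (SA[i-1],SA[i]) lcp shared
  1: (4,5) 1 'a'
  2: (5,20) 2 'ab'
  3: (20,25) 1 'a'
  4: (25,7) 1 'a'
  5: (7,13) 2 'ad'
  6: (13,3) 0 ''
  7: (3,19) 2 'ba'
  8: (19,24) 2 'ba'
  9: (24,6) 2 'ba'
  10: (6,0) 1 'b'
  11: (0,21) 1 'b'
  12: (21,9) 3 'bdd'
  13: (9,26) 0 ''
  14: (26,12) 1 'c'
  15: (12,2) 1 'c'
  16: (2,1) 1 'c'
  17: (1,18) 0 ''
  18: (18,23) 3 'dba'
  19: (23,8) 2 'db'
  20: (8,11) 1 'd'
  21: (11,17) 1 'd'
  22: (17,22) 4 'ddba'
  23: (22,10) 2 'dd'
  24: (10,16) 2 'dd'
  25: (16,15) 3 'ddd'
  26: (15,14) 4 'dddd'

[0, 1, 2, 1, 1, 2, 0, 2, 2, 2, 1, 1, 3, 0, 1, 1, 1, 0, 3, 2, 1, 1, 4, 2, 2, 3, 4]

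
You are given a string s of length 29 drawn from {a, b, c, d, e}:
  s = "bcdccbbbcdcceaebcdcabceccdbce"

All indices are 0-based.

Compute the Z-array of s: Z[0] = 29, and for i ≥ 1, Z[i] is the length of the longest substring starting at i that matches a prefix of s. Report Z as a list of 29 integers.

Z[0]=29
i=1: fresh scan; Z[1]=0
i=2: fresh scan; Z[2]=0
i=3: fresh scan; Z[3]=0
i=4: fresh scan; Z[4]=0
i=5: fresh scan; Z[5]=1 scan→box=[5,6)
i=6: fresh scan; Z[6]=1 scan→box=[6,7)
i=7: fresh scan; Z[7]=5 scan→box=[7,12)
i=8: min(r-i=4, Z[1]=0)=0; Z[8]=0
i=9: min(r-i=3, Z[2]=0)=0; Z[9]=0
i=10: min(r-i=2, Z[3]=0)=0; Z[10]=0
i=11: min(r-i=1, Z[4]=0)=0; Z[11]=0
i=12: fresh scan; Z[12]=0
i=13: fresh scan; Z[13]=0
i=14: fresh scan; Z[14]=0
i=15: fresh scan; Z[15]=4 scan→box=[15,19)
i=16: min(r-i=3, Z[1]=0)=0; Z[16]=0
i=17: min(r-i=2, Z[2]=0)=0; Z[17]=0
i=18: min(r-i=1, Z[3]=0)=0; Z[18]=0
i=19: fresh scan; Z[19]=0
i=20: fresh scan; Z[20]=2 scan→box=[20,22)
i=21: min(r-i=1, Z[1]=0)=0; Z[21]=0
i=22: fresh scan; Z[22]=0
i=23: fresh scan; Z[23]=0
i=24: fresh scan; Z[24]=0
i=25: fresh scan; Z[25]=0
i=26: fresh scan; Z[26]=2 scan→box=[26,28)
i=27: min(r-i=1, Z[1]=0)=0; Z[27]=0
i=28: fresh scan; Z[28]=0

[29, 0, 0, 0, 0, 1, 1, 5, 0, 0, 0, 0, 0, 0, 0, 4, 0, 0, 0, 0, 2, 0, 0, 0, 0, 0, 2, 0, 0]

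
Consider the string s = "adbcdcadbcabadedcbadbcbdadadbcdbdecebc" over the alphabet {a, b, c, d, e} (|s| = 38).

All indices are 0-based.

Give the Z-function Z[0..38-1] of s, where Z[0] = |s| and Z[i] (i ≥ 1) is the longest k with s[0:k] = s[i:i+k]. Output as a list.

Z[0]=38
i=1: fresh scan; Z[1]=0
i=2: fresh scan; Z[2]=0
i=3: fresh scan; Z[3]=0
i=4: fresh scan; Z[4]=0
i=5: fresh scan; Z[5]=0
i=6: fresh scan; Z[6]=4 grow→box=[6,10)
i=7: min(r-i=3, Z[1]=0)=0; Z[7]=0
i=8: min(r-i=2, Z[2]=0)=0; Z[8]=0
i=9: min(r-i=1, Z[3]=0)=0; Z[9]=0
i=10: fresh scan; Z[10]=1 grow→box=[10,11)
i=11: fresh scan; Z[11]=0
i=12: fresh scan; Z[12]=2 grow→box=[12,14)
i=13: min(r-i=1, Z[1]=0)=0; Z[13]=0
i=14: fresh scan; Z[14]=0
i=15: fresh scan; Z[15]=0
i=16: fresh scan; Z[16]=0
i=17: fresh scan; Z[17]=0
i=18: fresh scan; Z[18]=4 grow→box=[18,22)
i=19: min(r-i=3, Z[1]=0)=0; Z[19]=0
i=20: min(r-i=2, Z[2]=0)=0; Z[20]=0
i=21: min(r-i=1, Z[3]=0)=0; Z[21]=0
i=22: fresh scan; Z[22]=0
i=23: fresh scan; Z[23]=0
i=24: fresh scan; Z[24]=2 grow→box=[24,26)
i=25: min(r-i=1, Z[1]=0)=0; Z[25]=0
i=26: fresh scan; Z[26]=5 grow→box=[26,31)
i=27: min(r-i=4, Z[1]=0)=0; Z[27]=0
i=28: min(r-i=3, Z[2]=0)=0; Z[28]=0
i=29: min(r-i=2, Z[3]=0)=0; Z[29]=0
i=30: min(r-i=1, Z[4]=0)=0; Z[30]=0
i=31: fresh scan; Z[31]=0
i=32: fresh scan; Z[32]=0
i=33: fresh scan; Z[33]=0
i=34: fresh scan; Z[34]=0
i=35: fresh scan; Z[35]=0
i=36: fresh scan; Z[36]=0
i=37: fresh scan; Z[37]=0

[38, 0, 0, 0, 0, 0, 4, 0, 0, 0, 1, 0, 2, 0, 0, 0, 0, 0, 4, 0, 0, 0, 0, 0, 2, 0, 5, 0, 0, 0, 0, 0, 0, 0, 0, 0, 0, 0]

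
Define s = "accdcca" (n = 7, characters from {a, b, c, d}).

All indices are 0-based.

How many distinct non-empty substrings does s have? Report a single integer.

rank→(start, suffix):
  0 → (6, 'a')
  1 → (0, 'accdcca')
  2 → (5, 'ca')
  3 → (4, 'cca')
  4 → (1, 'ccdcca')
  5 → (2, 'cdcca')
  6 → (3, 'dcca')

SA = [6, 0, 5, 4, 1, 2, 3]
[i] adj suffixes → lcp
  [1] 6/0 → 1 ('a')
  [2] 0/5 → 0 ('')
  [3] 5/4 → 1 ('c')
  [4] 4/1 → 2 ('cc')
  [5] 1/2 → 1 ('c')
  [6] 2/3 → 0 ('')

n(n+1)/2 = 7·8/2 = 28
Σ LCP = 0 + 1 + 0 + 1 + 2 + 1 + 0 = 5
distinct = 28 − 5 = 23

23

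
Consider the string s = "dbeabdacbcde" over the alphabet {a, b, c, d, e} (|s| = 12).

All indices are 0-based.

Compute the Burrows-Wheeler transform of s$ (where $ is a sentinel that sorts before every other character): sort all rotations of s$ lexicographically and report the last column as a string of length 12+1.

rank  rotation       last
    0  $dbeabdacbcde  e
    1  abdacbcde$dbe  e
    2  acbcde$dbeabd  d
    3  bcde$dbeabdac  c
    4  bdacbcde$dbea  a
    5  beabdacbcde$d  d
    6  cbcde$dbeabda  a
    7  cde$dbeabdacb  b
    8  dacbcde$dbeab  b
    9  dbeabdacbcde$  $
   10  de$dbeabdacbc  c
   11  e$dbeabdacbcd  d
   12  eabdacbcde$db  b

eedcadabb$cdb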